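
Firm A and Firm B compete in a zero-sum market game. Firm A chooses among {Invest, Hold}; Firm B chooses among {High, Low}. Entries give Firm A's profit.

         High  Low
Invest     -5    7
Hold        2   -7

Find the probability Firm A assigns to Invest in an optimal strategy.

Row minima: Invest → -5, Hold → -7; maximin = -5.
Column maxima: High → 2, Low → 7; minimax = 2.
-5 ≠ 2, so there is no saddle point; optimal play is mixed.
Let Firm A play Invest with probability p. Expected payoff against High: (-5)p + 2(1−p) = −7p + 2; against Low: 7p + (-7)(1−p) = 14p − 7.
Setting these equal: −7p + 2 = 14p − 7 ⇒ −21p = -9 ⇒ p = 3/7, and the value is (-7)·(3/7) + 2 = -1.
For Firm B: with q = P(High), equating Invest's and Hold's payoffs gives −12q + 7 = 9q − 7 ⇒ q = 2/3.

3/7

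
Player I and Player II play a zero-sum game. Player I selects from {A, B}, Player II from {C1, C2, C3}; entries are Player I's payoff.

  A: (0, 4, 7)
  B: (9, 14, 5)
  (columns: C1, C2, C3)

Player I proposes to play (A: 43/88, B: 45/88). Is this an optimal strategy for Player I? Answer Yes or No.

Against C1 this mix gives (43/88)·0 + (45/88)·9 = 405/88.
Against C2 this mix gives (43/88)·4 + (45/88)·14 = 401/44.
Against C3 this mix gives (43/88)·7 + (45/88)·5 = 263/44.
Player II will play C1, holding Player I to 405/88. Shifting weight toward the row that does better against C1 would raise this floor (the equalizing mix achieves 63/11 against both C1 and C3), so the proposed strategy is not optimal.

No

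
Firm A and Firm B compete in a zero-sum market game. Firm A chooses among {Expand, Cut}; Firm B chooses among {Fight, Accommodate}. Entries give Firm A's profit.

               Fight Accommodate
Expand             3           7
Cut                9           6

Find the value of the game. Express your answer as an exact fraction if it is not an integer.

45/7

Row minima: Expand → 3, Cut → 6; maximin = 6.
Column maxima: Fight → 9, Accommodate → 7; minimax = 7.
6 ≠ 7, so there is no saddle point; optimal play is mixed.
Let Firm A play Expand with probability p. Expected payoff against Fight: 3p + 9(1−p) = −6p + 9; against Accommodate: 7p + 6(1−p) = p + 6.
Setting these equal: −6p + 9 = p + 6 ⇒ −7p = -3 ⇒ p = 3/7, and the value is (-6)·(3/7) + 9 = 45/7.
For Firm B: with q = P(Fight), equating Expand's and Cut's payoffs gives −4q + 7 = 3q + 6 ⇒ q = 1/7.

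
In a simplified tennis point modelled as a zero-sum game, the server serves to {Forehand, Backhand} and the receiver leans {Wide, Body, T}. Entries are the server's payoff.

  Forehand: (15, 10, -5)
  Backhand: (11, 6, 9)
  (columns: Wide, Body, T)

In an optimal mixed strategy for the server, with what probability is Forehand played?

1/6

Row minima: Forehand → -5, Backhand → 6; maximin = 6.
Column maxima: Wide → 15, Body → 10, T → 9; minimax = 9.
6 ≠ 9, so there is no saddle point; optimal play is mixed.
Wide is strictly dominated by Body (it gives the server strictly more in every row), so the receiver never plays it.
On the remaining 2×2 (Forehand, Backhand vs Body, T):
Let the server play Forehand with probability p. Expected payoff against Body: 10p + 6(1−p) = 4p + 6; against T: (-5)p + 9(1−p) = −14p + 9.
Setting these equal: 4p + 6 = −14p + 9 ⇒ 18p = 3 ⇒ p = 1/6, and the value is (4)·(1/6) + 6 = 20/3.
For the receiver: with q = P(Body), equating Forehand's and Backhand's payoffs gives 15q − 5 = −3q + 9 ⇒ q = 7/9.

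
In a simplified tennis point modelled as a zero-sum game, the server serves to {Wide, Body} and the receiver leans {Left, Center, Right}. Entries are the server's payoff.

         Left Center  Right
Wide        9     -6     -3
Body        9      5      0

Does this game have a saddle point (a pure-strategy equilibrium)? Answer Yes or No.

Row minima: Wide → -6, Body → 0; maximin = 0.
Column maxima: Left → 9, Center → 5, Right → 0; minimax = 0.
maximin = minimax = 0, so a saddle point exists.

Yes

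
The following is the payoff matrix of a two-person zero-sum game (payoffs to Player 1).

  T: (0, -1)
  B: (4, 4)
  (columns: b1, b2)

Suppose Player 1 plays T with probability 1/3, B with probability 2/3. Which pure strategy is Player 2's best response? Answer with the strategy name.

If Player 2 plays b1, Player 1's expected payoff is (1/3)·0 + (2/3)·4 = 8/3.
If Player 2 plays b2, Player 1's expected payoff is (1/3)·(-1) + (2/3)·4 = 7/3.
Player 2 minimizes Player 1's payoff; the smallest is 7/3, so the best response is b2.

b2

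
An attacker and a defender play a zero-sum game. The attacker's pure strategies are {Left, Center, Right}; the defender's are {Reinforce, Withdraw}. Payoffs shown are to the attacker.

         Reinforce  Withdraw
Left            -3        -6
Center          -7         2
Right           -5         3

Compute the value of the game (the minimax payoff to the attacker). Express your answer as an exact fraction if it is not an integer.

-39/11

Row minima: Left → -6, Center → -7, Right → -5; maximin = -5.
Column maxima: Reinforce → -3, Withdraw → 3; minimax = -3.
-5 ≠ -3, so there is no saddle point; optimal play is mixed.
Center is strictly dominated by Right, so the attacker never plays it.
On the remaining 2×2 (Left, Right vs Reinforce, Withdraw):
Let the attacker play Left with probability p. Expected payoff against Reinforce: (-3)p + (-5)(1−p) = 2p − 5; against Withdraw: (-6)p + 3(1−p) = −9p + 3.
Setting these equal: 2p − 5 = −9p + 3 ⇒ 11p = 8 ⇒ p = 8/11, and the value is (2)·(8/11) − 5 = -39/11.
For the defender: with q = P(Reinforce), equating Left's and Right's payoffs gives 3q − 6 = −8q + 3 ⇒ q = 9/11.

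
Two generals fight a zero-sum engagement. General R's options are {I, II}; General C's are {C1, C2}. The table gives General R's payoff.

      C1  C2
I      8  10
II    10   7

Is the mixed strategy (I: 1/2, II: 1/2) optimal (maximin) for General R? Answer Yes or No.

No

Against C1 this mix gives (1/2)·8 + (1/2)·10 = 9.
Against C2 this mix gives (1/2)·10 + (1/2)·7 = 17/2.
General C will play C2, holding General R to 17/2. Shifting weight toward the row that does better against C2 would raise this floor (the equalizing mix achieves 44/5 against both C2 and C1), so the proposed strategy is not optimal.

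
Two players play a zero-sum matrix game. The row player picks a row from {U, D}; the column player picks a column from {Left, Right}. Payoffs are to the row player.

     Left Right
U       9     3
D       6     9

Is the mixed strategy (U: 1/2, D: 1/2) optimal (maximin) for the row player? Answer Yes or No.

No

Against Left this mix gives (1/2)·9 + (1/2)·6 = 15/2.
Against Right this mix gives (1/2)·3 + (1/2)·9 = 6.
The column player will play Right, holding the row player to 6. Shifting weight toward the row that does better against Right would raise this floor (the equalizing mix achieves 7 against both Right and Left), so the proposed strategy is not optimal.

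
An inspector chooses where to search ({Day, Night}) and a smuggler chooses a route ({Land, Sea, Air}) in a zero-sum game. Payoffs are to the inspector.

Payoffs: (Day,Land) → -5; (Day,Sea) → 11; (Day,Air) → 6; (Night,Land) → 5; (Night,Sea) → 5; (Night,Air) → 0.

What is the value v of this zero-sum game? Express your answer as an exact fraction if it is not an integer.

15/8

Row minima: Day → -5, Night → 0; maximin = 0.
Column maxima: Land → 5, Sea → 11, Air → 6; minimax = 5.
0 ≠ 5, so there is no saddle point; optimal play is mixed.
Sea is strictly dominated by Air (it gives the inspector strictly more in every row), so the smuggler never plays it.
On the remaining 2×2 (Day, Night vs Land, Air):
Let the inspector play Day with probability p. Expected payoff against Land: (-5)p + 5(1−p) = −10p + 5; against Air: 6p + 0(1−p) = 6p.
Setting these equal: −10p + 5 = 6p ⇒ −16p = -5 ⇒ p = 5/16, and the value is (-10)·(5/16) + 5 = 15/8.
For the smuggler: with q = P(Land), equating Day's and Night's payoffs gives −11q + 6 = 5q ⇒ q = 3/8.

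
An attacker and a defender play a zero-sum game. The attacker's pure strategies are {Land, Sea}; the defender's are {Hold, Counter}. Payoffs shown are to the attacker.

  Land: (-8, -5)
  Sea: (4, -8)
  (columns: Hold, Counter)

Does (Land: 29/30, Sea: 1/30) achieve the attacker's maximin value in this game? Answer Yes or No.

Against Hold this mix gives (29/30)·(-8) + (1/30)·4 = -38/5.
Against Counter this mix gives (29/30)·(-5) + (1/30)·(-8) = -51/10.
The defender will play Hold, holding the attacker to -38/5. Shifting weight toward the row that does better against Hold would raise this floor (the equalizing mix achieves -28/5 against both Hold and Counter), so the proposed strategy is not optimal.

No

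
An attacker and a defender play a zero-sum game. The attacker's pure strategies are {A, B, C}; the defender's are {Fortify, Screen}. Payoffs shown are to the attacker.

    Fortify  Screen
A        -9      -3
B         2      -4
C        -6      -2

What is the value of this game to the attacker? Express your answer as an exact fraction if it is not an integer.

-14/5

Row minima: A → -9, B → -4, C → -6; maximin = -4.
Column maxima: Fortify → 2, Screen → -2; minimax = -2.
-4 ≠ -2, so there is no saddle point; optimal play is mixed.
A is strictly dominated by C, so the attacker never plays it.
On the remaining 2×2 (B, C vs Fortify, Screen):
Let the attacker play B with probability p. Expected payoff against Fortify: 2p + (-6)(1−p) = 8p − 6; against Screen: (-4)p + (-2)(1−p) = −2p − 2.
Setting these equal: 8p − 6 = −2p − 2 ⇒ 10p = 4 ⇒ p = 2/5, and the value is (8)·(2/5) − 6 = -14/5.
For the defender: with q = P(Fortify), equating B's and C's payoffs gives 6q − 4 = −4q − 2 ⇒ q = 1/5.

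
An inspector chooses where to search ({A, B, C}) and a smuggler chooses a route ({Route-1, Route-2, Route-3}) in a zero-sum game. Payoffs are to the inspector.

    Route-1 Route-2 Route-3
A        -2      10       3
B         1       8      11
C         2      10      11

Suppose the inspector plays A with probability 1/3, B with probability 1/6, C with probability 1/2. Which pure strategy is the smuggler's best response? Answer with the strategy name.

Route-1

If the smuggler plays Route-1, the inspector's expected payoff is (1/3)·(-2) + (1/6)·1 + (1/2)·2 = 1/2.
If the smuggler plays Route-2, the inspector's expected payoff is (1/3)·10 + (1/6)·8 + (1/2)·10 = 29/3.
If the smuggler plays Route-3, the inspector's expected payoff is (1/3)·3 + (1/6)·11 + (1/2)·11 = 25/3.
The smuggler minimizes the inspector's payoff; the smallest is 1/2, so the best response is Route-1.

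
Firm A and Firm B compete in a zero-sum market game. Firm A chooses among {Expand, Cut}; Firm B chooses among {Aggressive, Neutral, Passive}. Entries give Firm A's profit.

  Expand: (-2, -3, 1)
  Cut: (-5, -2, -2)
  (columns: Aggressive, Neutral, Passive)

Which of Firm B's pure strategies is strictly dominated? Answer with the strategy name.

Aggressive holds Firm A's payoff strictly below Passive in every row: -2 < 1, -5 < -2.
So Passive is strictly dominated for Firm B.

Passive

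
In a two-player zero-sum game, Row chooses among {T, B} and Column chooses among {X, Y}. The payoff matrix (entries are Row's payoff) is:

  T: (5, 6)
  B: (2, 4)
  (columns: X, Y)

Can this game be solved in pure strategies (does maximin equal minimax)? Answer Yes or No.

Row minima: T → 5, B → 2; maximin = 5.
Column maxima: X → 5, Y → 6; minimax = 5.
maximin = minimax = 5, so a saddle point exists.

Yes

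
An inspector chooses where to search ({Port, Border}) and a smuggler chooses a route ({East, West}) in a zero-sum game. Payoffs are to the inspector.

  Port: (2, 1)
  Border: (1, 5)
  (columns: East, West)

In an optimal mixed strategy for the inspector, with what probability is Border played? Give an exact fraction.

1/5

Row minima: Port → 1, Border → 1; maximin = 1.
Column maxima: East → 2, West → 5; minimax = 2.
1 ≠ 2, so there is no saddle point; optimal play is mixed.
Let the inspector play Port with probability p. Expected payoff against East: 2p + 1(1−p) = p + 1; against West: 1p + 5(1−p) = −4p + 5.
Setting these equal: p + 1 = −4p + 5 ⇒ 5p = 4 ⇒ p = 4/5, and the value is (1)·(4/5) + 1 = 9/5.
For the smuggler: with q = P(East), equating Port's and Border's payoffs gives q + 1 = −4q + 5 ⇒ q = 4/5.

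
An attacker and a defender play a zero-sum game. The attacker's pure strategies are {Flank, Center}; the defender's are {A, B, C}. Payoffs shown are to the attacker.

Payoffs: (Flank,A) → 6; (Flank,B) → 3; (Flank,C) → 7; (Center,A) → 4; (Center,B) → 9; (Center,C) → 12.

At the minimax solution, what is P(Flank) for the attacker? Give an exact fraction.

Row minima: Flank → 3, Center → 4; maximin = 4.
Column maxima: A → 6, B → 9, C → 12; minimax = 6.
4 ≠ 6, so there is no saddle point; optimal play is mixed.
C is strictly dominated by A (it gives the attacker strictly more in every row), so the defender never plays it.
On the remaining 2×2 (Flank, Center vs A, B):
Let the attacker play Flank with probability p. Expected payoff against A: 6p + 4(1−p) = 2p + 4; against B: 3p + 9(1−p) = −6p + 9.
Setting these equal: 2p + 4 = −6p + 9 ⇒ 8p = 5 ⇒ p = 5/8, and the value is (2)·(5/8) + 4 = 21/4.
For the defender: with q = P(A), equating Flank's and Center's payoffs gives 3q + 3 = −5q + 9 ⇒ q = 3/4.

5/8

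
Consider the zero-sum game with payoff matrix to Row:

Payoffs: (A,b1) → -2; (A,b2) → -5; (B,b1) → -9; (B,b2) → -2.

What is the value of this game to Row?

-41/10

Row minima: A → -5, B → -9; maximin = -5.
Column maxima: b1 → -2, b2 → -2; minimax = -2.
-5 ≠ -2, so there is no saddle point; optimal play is mixed.
Let Row play A with probability p. Expected payoff against b1: (-2)p + (-9)(1−p) = 7p − 9; against b2: (-5)p + (-2)(1−p) = −3p − 2.
Setting these equal: 7p − 9 = −3p − 2 ⇒ 10p = 7 ⇒ p = 7/10, and the value is (7)·(7/10) − 9 = -41/10.
For Column: with q = P(b1), equating A's and B's payoffs gives 3q − 5 = −7q − 2 ⇒ q = 3/10.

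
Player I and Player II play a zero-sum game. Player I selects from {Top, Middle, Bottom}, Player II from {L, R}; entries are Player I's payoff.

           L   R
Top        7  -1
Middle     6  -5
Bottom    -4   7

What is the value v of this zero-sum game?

45/19

Row minima: Top → -1, Middle → -5, Bottom → -4; maximin = -1.
Column maxima: L → 7, R → 7; minimax = 7.
-1 ≠ 7, so there is no saddle point; optimal play is mixed.
Middle is strictly dominated by Top, so Player I never plays it.
On the remaining 2×2 (Top, Bottom vs L, R):
Let Player I play Top with probability p. Expected payoff against L: 7p + (-4)(1−p) = 11p − 4; against R: (-1)p + 7(1−p) = −8p + 7.
Setting these equal: 11p − 4 = −8p + 7 ⇒ 19p = 11 ⇒ p = 11/19, and the value is (11)·(11/19) − 4 = 45/19.
For Player II: with q = P(L), equating Top's and Bottom's payoffs gives 8q − 1 = −11q + 7 ⇒ q = 8/19.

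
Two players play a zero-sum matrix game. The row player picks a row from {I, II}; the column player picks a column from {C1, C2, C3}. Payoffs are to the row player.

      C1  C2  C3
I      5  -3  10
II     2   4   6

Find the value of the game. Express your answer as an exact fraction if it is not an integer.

13/5

Row minima: I → -3, II → 2; maximin = 2.
Column maxima: C1 → 5, C2 → 4, C3 → 10; minimax = 4.
2 ≠ 4, so there is no saddle point; optimal play is mixed.
C3 is strictly dominated by C1 (it gives the row player strictly more in every row), so the column player never plays it.
On the remaining 2×2 (I, II vs C1, C2):
Let the row player play I with probability p. Expected payoff against C1: 5p + 2(1−p) = 3p + 2; against C2: (-3)p + 4(1−p) = −7p + 4.
Setting these equal: 3p + 2 = −7p + 4 ⇒ 10p = 2 ⇒ p = 1/5, and the value is (3)·(1/5) + 2 = 13/5.
For the column player: with q = P(C1), equating I's and II's payoffs gives 8q − 3 = −2q + 4 ⇒ q = 7/10.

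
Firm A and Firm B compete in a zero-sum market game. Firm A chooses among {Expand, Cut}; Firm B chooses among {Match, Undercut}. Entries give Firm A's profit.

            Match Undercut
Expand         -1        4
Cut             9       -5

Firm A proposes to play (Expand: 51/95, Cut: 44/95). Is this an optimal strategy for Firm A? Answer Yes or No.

No

Against Match this mix gives (51/95)·(-1) + (44/95)·9 = 69/19.
Against Undercut this mix gives (51/95)·4 + (44/95)·(-5) = -16/95.
Firm B will play Undercut, holding Firm A to -16/95. Shifting weight toward the row that does better against Undercut would raise this floor (the equalizing mix achieves 31/19 against both Undercut and Match), so the proposed strategy is not optimal.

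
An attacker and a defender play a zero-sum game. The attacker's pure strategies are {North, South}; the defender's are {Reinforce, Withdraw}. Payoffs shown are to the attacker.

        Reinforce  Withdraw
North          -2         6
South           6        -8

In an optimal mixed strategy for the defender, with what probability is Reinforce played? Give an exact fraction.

Row minima: North → -2, South → -8; maximin = -2.
Column maxima: Reinforce → 6, Withdraw → 6; minimax = 6.
-2 ≠ 6, so there is no saddle point; optimal play is mixed.
Let the attacker play North with probability p. Expected payoff against Reinforce: (-2)p + 6(1−p) = −8p + 6; against Withdraw: 6p + (-8)(1−p) = 14p − 8.
Setting these equal: −8p + 6 = 14p − 8 ⇒ −22p = -14 ⇒ p = 7/11, and the value is (-8)·(7/11) + 6 = 10/11.
For the defender: with q = P(Reinforce), equating North's and South's payoffs gives −8q + 6 = 14q − 8 ⇒ q = 7/11.

7/11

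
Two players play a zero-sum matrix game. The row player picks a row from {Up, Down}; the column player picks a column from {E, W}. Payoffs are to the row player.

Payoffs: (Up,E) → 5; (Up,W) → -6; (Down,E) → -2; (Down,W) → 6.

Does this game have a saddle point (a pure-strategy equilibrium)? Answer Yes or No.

No

Row minima: Up → -6, Down → -2; maximin = -2.
Column maxima: E → 5, W → 6; minimax = 5.
-2 ≠ 5, so no pure-strategy equilibrium exists.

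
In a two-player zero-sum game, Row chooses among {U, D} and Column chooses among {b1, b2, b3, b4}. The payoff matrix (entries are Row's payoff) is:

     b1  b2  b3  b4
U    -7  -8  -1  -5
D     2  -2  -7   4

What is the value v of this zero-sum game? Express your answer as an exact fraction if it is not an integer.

Row minima: U → -8, D → -7; maximin = -7.
Column maxima: b1 → 2, b2 → -2, b3 → -1, b4 → 4; minimax = -2.
-7 ≠ -2, so there is no saddle point; optimal play is mixed.
b1 is strictly dominated by b2 (it gives Row strictly more in every row), so Column never plays it.
b4 is strictly dominated by b2 (it gives Row strictly more in every row), so Column never plays it.
On the remaining 2×2 (U, D vs b2, b3):
Let Row play U with probability p. Expected payoff against b2: (-8)p + (-2)(1−p) = −6p − 2; against b3: (-1)p + (-7)(1−p) = 6p − 7.
Setting these equal: −6p − 2 = 6p − 7 ⇒ −12p = -5 ⇒ p = 5/12, and the value is (-6)·(5/12) − 2 = -9/2.
For Column: with q = P(b2), equating U's and D's payoffs gives −7q − 1 = 5q − 7 ⇒ q = 1/2.

-9/2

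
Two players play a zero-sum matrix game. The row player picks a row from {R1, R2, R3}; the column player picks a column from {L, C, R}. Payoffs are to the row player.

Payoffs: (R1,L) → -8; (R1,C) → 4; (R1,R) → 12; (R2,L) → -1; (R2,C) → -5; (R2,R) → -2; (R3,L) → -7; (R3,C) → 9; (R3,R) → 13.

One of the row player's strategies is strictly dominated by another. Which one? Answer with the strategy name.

R3 gives a strictly higher payoff than R1 against every column: -7 > -8, 9 > 4, 13 > 12.
So R1 is strictly dominated and the row player never plays it.

R1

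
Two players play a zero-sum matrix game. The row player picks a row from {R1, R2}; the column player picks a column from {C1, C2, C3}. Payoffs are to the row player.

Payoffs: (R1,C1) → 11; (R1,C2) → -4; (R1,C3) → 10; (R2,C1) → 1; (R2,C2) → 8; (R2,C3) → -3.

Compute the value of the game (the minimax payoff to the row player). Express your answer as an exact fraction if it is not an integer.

Row minima: R1 → -4, R2 → -3; maximin = -3.
Column maxima: C1 → 11, C2 → 8, C3 → 10; minimax = 8.
-3 ≠ 8, so there is no saddle point; optimal play is mixed.
C1 is strictly dominated by C3 (it gives the row player strictly more in every row), so the column player never plays it.
On the remaining 2×2 (R1, R2 vs C2, C3):
Let the row player play R1 with probability p. Expected payoff against C2: (-4)p + 8(1−p) = −12p + 8; against C3: 10p + (-3)(1−p) = 13p − 3.
Setting these equal: −12p + 8 = 13p − 3 ⇒ −25p = -11 ⇒ p = 11/25, and the value is (-12)·(11/25) + 8 = 68/25.
For the column player: with q = P(C2), equating R1's and R2's payoffs gives −14q + 10 = 11q − 3 ⇒ q = 13/25.

68/25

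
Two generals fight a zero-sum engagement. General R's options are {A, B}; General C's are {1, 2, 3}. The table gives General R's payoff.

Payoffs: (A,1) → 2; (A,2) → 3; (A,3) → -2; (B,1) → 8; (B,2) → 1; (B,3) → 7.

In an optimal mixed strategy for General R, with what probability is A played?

6/11

Row minima: A → -2, B → 1; maximin = 1.
Column maxima: 1 → 8, 2 → 3, 3 → 7; minimax = 3.
1 ≠ 3, so there is no saddle point; optimal play is mixed.
1 is strictly dominated by 3 (it gives General R strictly more in every row), so General C never plays it.
On the remaining 2×2 (A, B vs 2, 3):
Let General R play A with probability p. Expected payoff against 2: 3p + 1(1−p) = 2p + 1; against 3: (-2)p + 7(1−p) = −9p + 7.
Setting these equal: 2p + 1 = −9p + 7 ⇒ 11p = 6 ⇒ p = 6/11, and the value is (2)·(6/11) + 1 = 23/11.
For General C: with q = P(2), equating A's and B's payoffs gives 5q − 2 = −6q + 7 ⇒ q = 9/11.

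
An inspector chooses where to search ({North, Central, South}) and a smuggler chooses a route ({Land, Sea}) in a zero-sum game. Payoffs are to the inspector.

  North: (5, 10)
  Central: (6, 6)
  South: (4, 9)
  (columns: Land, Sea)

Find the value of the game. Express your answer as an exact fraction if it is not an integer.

6

Row minima: North → 5, Central → 6, South → 4; maximin = 6.
Column maxima: Land → 6, Sea → 10; minimax = 6.
Since maximin = minimax = 6, there is a saddle point and the value is 6.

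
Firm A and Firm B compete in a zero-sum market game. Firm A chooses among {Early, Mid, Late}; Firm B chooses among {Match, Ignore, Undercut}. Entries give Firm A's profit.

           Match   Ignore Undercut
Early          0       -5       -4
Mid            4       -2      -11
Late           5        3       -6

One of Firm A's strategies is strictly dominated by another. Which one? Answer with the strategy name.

Late gives a strictly higher payoff than Mid against every column: 5 > 4, 3 > -2, -6 > -11.
So Mid is strictly dominated and Firm A never plays it.

Mid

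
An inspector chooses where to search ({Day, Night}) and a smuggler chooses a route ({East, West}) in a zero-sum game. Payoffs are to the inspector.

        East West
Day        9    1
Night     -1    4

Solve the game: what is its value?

37/13

Row minima: Day → 1, Night → -1; maximin = 1.
Column maxima: East → 9, West → 4; minimax = 4.
1 ≠ 4, so there is no saddle point; optimal play is mixed.
Let the inspector play Day with probability p. Expected payoff against East: 9p + (-1)(1−p) = 10p − 1; against West: 1p + 4(1−p) = −3p + 4.
Setting these equal: 10p − 1 = −3p + 4 ⇒ 13p = 5 ⇒ p = 5/13, and the value is (10)·(5/13) − 1 = 37/13.
For the smuggler: with q = P(East), equating Day's and Night's payoffs gives 8q + 1 = −5q + 4 ⇒ q = 3/13.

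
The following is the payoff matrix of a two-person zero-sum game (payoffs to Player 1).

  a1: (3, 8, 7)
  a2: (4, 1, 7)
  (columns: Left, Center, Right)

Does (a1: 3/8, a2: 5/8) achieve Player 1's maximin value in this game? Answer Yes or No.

Yes

Against Left this mix gives (3/8)·3 + (5/8)·4 = 29/8.
Against Center this mix gives (3/8)·8 + (5/8)·1 = 29/8.
Against Right this mix gives (3/8)·7 + (5/8)·7 = 7.
All of Player 2's active replies (Left, Center) yield 29/8, and no column does worse for Player 1. The mix makes Player 2 indifferent and guarantees 29/8, so it is optimal.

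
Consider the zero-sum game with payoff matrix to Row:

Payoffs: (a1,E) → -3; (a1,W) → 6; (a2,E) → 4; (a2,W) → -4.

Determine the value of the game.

12/17

Row minima: a1 → -3, a2 → -4; maximin = -3.
Column maxima: E → 4, W → 6; minimax = 4.
-3 ≠ 4, so there is no saddle point; optimal play is mixed.
Let Row play a1 with probability p. Expected payoff against E: (-3)p + 4(1−p) = −7p + 4; against W: 6p + (-4)(1−p) = 10p − 4.
Setting these equal: −7p + 4 = 10p − 4 ⇒ −17p = -8 ⇒ p = 8/17, and the value is (-7)·(8/17) + 4 = 12/17.
For Column: with q = P(E), equating a1's and a2's payoffs gives −9q + 6 = 8q − 4 ⇒ q = 10/17.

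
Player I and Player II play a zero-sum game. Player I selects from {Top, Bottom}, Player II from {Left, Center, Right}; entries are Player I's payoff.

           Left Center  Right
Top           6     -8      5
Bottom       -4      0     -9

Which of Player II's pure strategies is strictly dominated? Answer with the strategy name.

Right holds Player I's payoff strictly below Left in every row: 5 < 6, -9 < -4.
So Left is strictly dominated for Player II.

Left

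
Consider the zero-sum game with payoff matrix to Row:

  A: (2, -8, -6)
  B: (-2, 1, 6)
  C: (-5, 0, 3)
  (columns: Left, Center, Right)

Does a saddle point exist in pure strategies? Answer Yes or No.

No

Row minima: A → -8, B → -2, C → -5; maximin = -2.
Column maxima: Left → 2, Center → 1, Right → 6; minimax = 1.
-2 ≠ 1, so no pure-strategy equilibrium exists.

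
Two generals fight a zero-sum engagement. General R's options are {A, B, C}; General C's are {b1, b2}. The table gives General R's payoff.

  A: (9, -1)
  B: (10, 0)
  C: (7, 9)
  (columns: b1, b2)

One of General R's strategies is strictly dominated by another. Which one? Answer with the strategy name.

B gives a strictly higher payoff than A against every column: 10 > 9, 0 > -1.
So A is strictly dominated and General R never plays it.

A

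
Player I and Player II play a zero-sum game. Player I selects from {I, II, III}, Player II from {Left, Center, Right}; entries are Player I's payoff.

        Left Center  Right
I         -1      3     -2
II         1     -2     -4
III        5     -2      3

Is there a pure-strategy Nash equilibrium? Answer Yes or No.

No

Row minima: I → -2, II → -4, III → -2; maximin = -2.
Column maxima: Left → 5, Center → 3, Right → 3; minimax = 3.
-2 ≠ 3, so no pure-strategy equilibrium exists.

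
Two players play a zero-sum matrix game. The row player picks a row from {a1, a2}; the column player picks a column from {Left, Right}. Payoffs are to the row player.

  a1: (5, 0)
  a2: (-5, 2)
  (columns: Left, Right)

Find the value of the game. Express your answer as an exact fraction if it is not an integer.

5/6

Row minima: a1 → 0, a2 → -5; maximin = 0.
Column maxima: Left → 5, Right → 2; minimax = 2.
0 ≠ 2, so there is no saddle point; optimal play is mixed.
Let the row player play a1 with probability p. Expected payoff against Left: 5p + (-5)(1−p) = 10p − 5; against Right: 0p + 2(1−p) = −2p + 2.
Setting these equal: 10p − 5 = −2p + 2 ⇒ 12p = 7 ⇒ p = 7/12, and the value is (10)·(7/12) − 5 = 5/6.
For the column player: with q = P(Left), equating a1's and a2's payoffs gives 5q = −7q + 2 ⇒ q = 1/6.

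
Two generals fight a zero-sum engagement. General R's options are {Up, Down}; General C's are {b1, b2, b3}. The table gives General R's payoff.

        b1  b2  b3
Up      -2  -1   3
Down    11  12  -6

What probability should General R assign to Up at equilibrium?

17/22

Row minima: Up → -2, Down → -6; maximin = -2.
Column maxima: b1 → 11, b2 → 12, b3 → 3; minimax = 3.
-2 ≠ 3, so there is no saddle point; optimal play is mixed.
b2 is strictly dominated by b1 (it gives General R strictly more in every row), so General C never plays it.
On the remaining 2×2 (Up, Down vs b1, b3):
Let General R play Up with probability p. Expected payoff against b1: (-2)p + 11(1−p) = −13p + 11; against b3: 3p + (-6)(1−p) = 9p − 6.
Setting these equal: −13p + 11 = 9p − 6 ⇒ −22p = -17 ⇒ p = 17/22, and the value is (-13)·(17/22) + 11 = 21/22.
For General C: with q = P(b1), equating Up's and Down's payoffs gives −5q + 3 = 17q − 6 ⇒ q = 9/22.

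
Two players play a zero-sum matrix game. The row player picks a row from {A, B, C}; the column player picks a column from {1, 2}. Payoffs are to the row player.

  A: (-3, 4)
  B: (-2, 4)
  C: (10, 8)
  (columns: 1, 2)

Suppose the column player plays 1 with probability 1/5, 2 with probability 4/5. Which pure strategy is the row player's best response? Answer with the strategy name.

Expected payoff of A: (1/5)·(-3) + (4/5)·4 = 13/5.
Expected payoff of B: (1/5)·(-2) + (4/5)·4 = 14/5.
Expected payoff of C: (1/5)·10 + (4/5)·8 = 42/5.
The largest is 42/5, so the row player's best response is C.

C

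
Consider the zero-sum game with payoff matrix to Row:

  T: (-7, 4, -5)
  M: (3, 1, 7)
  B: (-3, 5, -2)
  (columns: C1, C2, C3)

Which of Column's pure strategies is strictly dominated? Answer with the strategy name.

C3

C1 holds Row's payoff strictly below C3 in every row: -7 < -5, 3 < 7, -3 < -2.
So C3 is strictly dominated for Column.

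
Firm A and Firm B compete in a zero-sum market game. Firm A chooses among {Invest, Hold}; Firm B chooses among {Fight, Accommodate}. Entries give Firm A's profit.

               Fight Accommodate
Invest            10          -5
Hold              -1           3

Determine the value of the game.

25/19

Row minima: Invest → -5, Hold → -1; maximin = -1.
Column maxima: Fight → 10, Accommodate → 3; minimax = 3.
-1 ≠ 3, so there is no saddle point; optimal play is mixed.
Let Firm A play Invest with probability p. Expected payoff against Fight: 10p + (-1)(1−p) = 11p − 1; against Accommodate: (-5)p + 3(1−p) = −8p + 3.
Setting these equal: 11p − 1 = −8p + 3 ⇒ 19p = 4 ⇒ p = 4/19, and the value is (11)·(4/19) − 1 = 25/19.
For Firm B: with q = P(Fight), equating Invest's and Hold's payoffs gives 15q − 5 = −4q + 3 ⇒ q = 8/19.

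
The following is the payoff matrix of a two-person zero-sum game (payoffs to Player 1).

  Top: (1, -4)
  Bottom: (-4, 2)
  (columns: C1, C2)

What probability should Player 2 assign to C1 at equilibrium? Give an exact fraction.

Row minima: Top → -4, Bottom → -4; maximin = -4.
Column maxima: C1 → 1, C2 → 2; minimax = 1.
-4 ≠ 1, so there is no saddle point; optimal play is mixed.
Let Player 1 play Top with probability p. Expected payoff against C1: 1p + (-4)(1−p) = 5p − 4; against C2: (-4)p + 2(1−p) = −6p + 2.
Setting these equal: 5p − 4 = −6p + 2 ⇒ 11p = 6 ⇒ p = 6/11, and the value is (5)·(6/11) − 4 = -14/11.
For Player 2: with q = P(C1), equating Top's and Bottom's payoffs gives 5q − 4 = −6q + 2 ⇒ q = 6/11.

6/11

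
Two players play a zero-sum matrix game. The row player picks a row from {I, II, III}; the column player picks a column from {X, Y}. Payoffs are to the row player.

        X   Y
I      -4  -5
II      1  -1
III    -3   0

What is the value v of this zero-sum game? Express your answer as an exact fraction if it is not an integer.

Row minima: I → -5, II → -1, III → -3; maximin = -1.
Column maxima: X → 1, Y → 0; minimax = 0.
-1 ≠ 0, so there is no saddle point; optimal play is mixed.
I is strictly dominated by II, so the row player never plays it.
On the remaining 2×2 (II, III vs X, Y):
Let the row player play II with probability p. Expected payoff against X: 1p + (-3)(1−p) = 4p − 3; against Y: (-1)p + 0(1−p) = −p.
Setting these equal: 4p − 3 = −p ⇒ 5p = 3 ⇒ p = 3/5, and the value is (4)·(3/5) − 3 = -3/5.
For the column player: with q = P(X), equating II's and III's payoffs gives 2q − 1 = −3q ⇒ q = 1/5.

-3/5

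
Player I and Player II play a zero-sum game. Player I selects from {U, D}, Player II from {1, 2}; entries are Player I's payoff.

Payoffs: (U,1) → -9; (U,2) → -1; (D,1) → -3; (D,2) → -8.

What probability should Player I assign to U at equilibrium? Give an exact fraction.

5/13

Row minima: U → -9, D → -8; maximin = -8.
Column maxima: 1 → -3, 2 → -1; minimax = -3.
-8 ≠ -3, so there is no saddle point; optimal play is mixed.
Let Player I play U with probability p. Expected payoff against 1: (-9)p + (-3)(1−p) = −6p − 3; against 2: (-1)p + (-8)(1−p) = 7p − 8.
Setting these equal: −6p − 3 = 7p − 8 ⇒ −13p = -5 ⇒ p = 5/13, and the value is (-6)·(5/13) − 3 = -69/13.
For Player II: with q = P(1), equating U's and D's payoffs gives −8q − 1 = 5q − 8 ⇒ q = 7/13.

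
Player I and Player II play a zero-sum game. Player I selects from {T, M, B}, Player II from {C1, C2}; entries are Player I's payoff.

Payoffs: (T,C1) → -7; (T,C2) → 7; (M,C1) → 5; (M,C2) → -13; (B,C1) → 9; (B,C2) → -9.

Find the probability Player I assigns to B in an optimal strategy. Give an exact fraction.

7/16

Row minima: T → -7, M → -13, B → -9; maximin = -7.
Column maxima: C1 → 9, C2 → 7; minimax = 7.
-7 ≠ 7, so there is no saddle point; optimal play is mixed.
M is strictly dominated by B, so Player I never plays it.
On the remaining 2×2 (T, B vs C1, C2):
Let Player I play T with probability p. Expected payoff against C1: (-7)p + 9(1−p) = −16p + 9; against C2: 7p + (-9)(1−p) = 16p − 9.
Setting these equal: −16p + 9 = 16p − 9 ⇒ −32p = -18 ⇒ p = 9/16, and the value is (-16)·(9/16) + 9 = 0.
For Player II: with q = P(C1), equating T's and B's payoffs gives −14q + 7 = 18q − 9 ⇒ q = 1/2.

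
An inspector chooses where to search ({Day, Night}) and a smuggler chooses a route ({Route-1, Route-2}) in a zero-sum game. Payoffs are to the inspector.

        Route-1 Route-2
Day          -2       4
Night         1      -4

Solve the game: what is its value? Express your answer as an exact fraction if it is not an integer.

-4/11

Row minima: Day → -2, Night → -4; maximin = -2.
Column maxima: Route-1 → 1, Route-2 → 4; minimax = 1.
-2 ≠ 1, so there is no saddle point; optimal play is mixed.
Let the inspector play Day with probability p. Expected payoff against Route-1: (-2)p + 1(1−p) = −3p + 1; against Route-2: 4p + (-4)(1−p) = 8p − 4.
Setting these equal: −3p + 1 = 8p − 4 ⇒ −11p = -5 ⇒ p = 5/11, and the value is (-3)·(5/11) + 1 = -4/11.
For the smuggler: with q = P(Route-1), equating Day's and Night's payoffs gives −6q + 4 = 5q − 4 ⇒ q = 8/11.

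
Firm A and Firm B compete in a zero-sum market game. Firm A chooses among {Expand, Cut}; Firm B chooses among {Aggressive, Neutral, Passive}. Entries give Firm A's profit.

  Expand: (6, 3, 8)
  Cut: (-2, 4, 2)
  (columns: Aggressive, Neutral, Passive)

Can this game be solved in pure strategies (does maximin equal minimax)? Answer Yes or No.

No

Row minima: Expand → 3, Cut → -2; maximin = 3.
Column maxima: Aggressive → 6, Neutral → 4, Passive → 8; minimax = 4.
3 ≠ 4, so no pure-strategy equilibrium exists.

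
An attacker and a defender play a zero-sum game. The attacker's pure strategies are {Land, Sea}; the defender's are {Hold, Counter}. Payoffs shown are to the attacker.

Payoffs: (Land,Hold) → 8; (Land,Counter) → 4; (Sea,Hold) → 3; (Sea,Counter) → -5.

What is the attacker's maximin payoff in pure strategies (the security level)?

4

Row minima: Land → 4, Sea → -5.
The best of these is 4.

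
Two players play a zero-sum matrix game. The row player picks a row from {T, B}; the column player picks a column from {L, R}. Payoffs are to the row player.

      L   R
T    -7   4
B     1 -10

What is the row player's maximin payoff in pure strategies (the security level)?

-7

Row minima: T → -7, B → -10.
The best of these is -7.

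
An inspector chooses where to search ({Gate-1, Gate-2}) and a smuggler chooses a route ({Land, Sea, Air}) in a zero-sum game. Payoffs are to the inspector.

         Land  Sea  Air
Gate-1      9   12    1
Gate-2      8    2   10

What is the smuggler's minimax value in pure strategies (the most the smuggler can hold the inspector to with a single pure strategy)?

Column maxima: Land → 9, Sea → 12, Air → 10.
The smallest of these is 9.

9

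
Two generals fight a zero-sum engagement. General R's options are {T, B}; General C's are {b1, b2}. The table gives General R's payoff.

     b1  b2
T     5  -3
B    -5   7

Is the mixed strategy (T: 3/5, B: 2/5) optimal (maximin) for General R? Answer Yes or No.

Against b1 this mix gives (3/5)·5 + (2/5)·(-5) = 1.
Against b2 this mix gives (3/5)·(-3) + (2/5)·7 = 1.
All of General C's active replies (b1, b2) yield 1, and no column does worse for General R. The mix makes General C indifferent and guarantees 1, so it is optimal.

Yes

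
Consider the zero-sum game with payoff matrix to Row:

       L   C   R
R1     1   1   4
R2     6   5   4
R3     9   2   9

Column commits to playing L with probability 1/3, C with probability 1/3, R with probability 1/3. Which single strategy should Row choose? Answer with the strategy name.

R3

Expected payoff of R1: (1/3)·1 + (1/3)·1 + (1/3)·4 = 2.
Expected payoff of R2: (1/3)·6 + (1/3)·5 + (1/3)·4 = 5.
Expected payoff of R3: (1/3)·9 + (1/3)·2 + (1/3)·9 = 20/3.
The largest is 20/3, so Row's best response is R3.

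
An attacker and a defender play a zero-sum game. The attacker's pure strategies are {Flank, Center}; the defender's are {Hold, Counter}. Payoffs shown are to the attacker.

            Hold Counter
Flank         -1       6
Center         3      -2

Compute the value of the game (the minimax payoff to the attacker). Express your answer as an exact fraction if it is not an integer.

4/3

Row minima: Flank → -1, Center → -2; maximin = -1.
Column maxima: Hold → 3, Counter → 6; minimax = 3.
-1 ≠ 3, so there is no saddle point; optimal play is mixed.
Let the attacker play Flank with probability p. Expected payoff against Hold: (-1)p + 3(1−p) = −4p + 3; against Counter: 6p + (-2)(1−p) = 8p − 2.
Setting these equal: −4p + 3 = 8p − 2 ⇒ −12p = -5 ⇒ p = 5/12, and the value is (-4)·(5/12) + 3 = 4/3.
For the defender: with q = P(Hold), equating Flank's and Center's payoffs gives −7q + 6 = 5q − 2 ⇒ q = 2/3.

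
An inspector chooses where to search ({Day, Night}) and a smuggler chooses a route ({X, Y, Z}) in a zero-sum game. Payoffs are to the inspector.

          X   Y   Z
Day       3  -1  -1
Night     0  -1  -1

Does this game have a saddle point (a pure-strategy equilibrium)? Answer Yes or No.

Row minima: Day → -1, Night → -1; maximin = -1.
Column maxima: X → 3, Y → -1, Z → -1; minimax = -1.
maximin = minimax = -1, so a saddle point exists.

Yes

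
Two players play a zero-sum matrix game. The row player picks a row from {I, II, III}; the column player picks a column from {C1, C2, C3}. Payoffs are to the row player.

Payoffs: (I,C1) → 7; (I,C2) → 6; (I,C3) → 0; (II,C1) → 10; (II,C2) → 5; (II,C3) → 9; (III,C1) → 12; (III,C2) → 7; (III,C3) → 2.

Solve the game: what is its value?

53/9

Row minima: I → 0, II → 5, III → 2; maximin = 5.
Column maxima: C1 → 12, C2 → 7, C3 → 9; minimax = 7.
5 ≠ 7, so there is no saddle point; optimal play is mixed.
I is strictly dominated by III, so the row player never plays it.
C1 is strictly dominated by C2 (it gives the row player strictly more in every row), so the column player never plays it.
On the remaining 2×2 (II, III vs C2, C3):
Let the row player play II with probability p. Expected payoff against C2: 5p + 7(1−p) = −2p + 7; against C3: 9p + 2(1−p) = 7p + 2.
Setting these equal: −2p + 7 = 7p + 2 ⇒ −9p = -5 ⇒ p = 5/9, and the value is (-2)·(5/9) + 7 = 53/9.
For the column player: with q = P(C2), equating II's and III's payoffs gives −4q + 9 = 5q + 2 ⇒ q = 7/9.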